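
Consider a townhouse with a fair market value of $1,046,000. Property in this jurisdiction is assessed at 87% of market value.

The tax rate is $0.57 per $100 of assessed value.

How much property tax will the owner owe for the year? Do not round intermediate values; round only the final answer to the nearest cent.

Assessed value = $1,046,000 × 0.87 = $910,020
Tax = $910,020 × 0.0057 = $5,187.114

$5,187.11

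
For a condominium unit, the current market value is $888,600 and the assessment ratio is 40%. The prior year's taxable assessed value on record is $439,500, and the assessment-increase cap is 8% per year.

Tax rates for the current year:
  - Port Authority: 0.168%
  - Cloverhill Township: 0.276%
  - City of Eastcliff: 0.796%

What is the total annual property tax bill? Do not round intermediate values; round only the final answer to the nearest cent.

Uncapped assessed value = $888,600 × 0.4 = $355,440
Cap limit = $439,500 × 1.08 = $474,660
Taxable assessed value = min($355,440, $474,660) = $355,440 (cap does not bind)
Port Authority: $355,440 × 0.00168 = $597.1392
Cloverhill Township: $355,440 × 0.00276 = $981.0144
City of Eastcliff: $355,440 × 0.00796 = $2,829.3024
Total = $4,407.456

$4,407.46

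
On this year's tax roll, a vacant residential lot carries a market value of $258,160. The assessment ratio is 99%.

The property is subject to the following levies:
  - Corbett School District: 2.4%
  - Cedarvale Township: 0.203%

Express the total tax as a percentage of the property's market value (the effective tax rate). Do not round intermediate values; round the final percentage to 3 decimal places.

Assessed value = $258,160 × 0.99 = $255,578.4
Corbett School District: $255,578.4 × 0.024 = $6,133.8816
Cedarvale Township: $255,578.4 × 0.00203 = $518.824152
Total tax = $6,652.705752
Effective rate = $6,652.705752 ÷ $258,160 = 2.577% of market value

2.577%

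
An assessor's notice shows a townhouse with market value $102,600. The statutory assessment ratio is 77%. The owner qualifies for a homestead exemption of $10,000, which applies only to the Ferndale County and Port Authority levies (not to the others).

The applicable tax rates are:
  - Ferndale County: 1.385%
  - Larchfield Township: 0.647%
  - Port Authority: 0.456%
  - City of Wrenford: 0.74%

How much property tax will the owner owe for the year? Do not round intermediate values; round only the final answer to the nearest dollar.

$2,366

Assessed value = $102,600 × 0.77 = $79,002
Ferndale County: ($79,002 − $10,000) × 0.01385 = $69,002 × 0.01385 = $955.6777
Larchfield Township: $79,002 × 0.00647 = $511.14294
Port Authority: ($79,002 − $10,000) × 0.00456 = $69,002 × 0.00456 = $314.64912
City of Wrenford: $79,002 × 0.0074 = $584.6148
Total = $2,366.08456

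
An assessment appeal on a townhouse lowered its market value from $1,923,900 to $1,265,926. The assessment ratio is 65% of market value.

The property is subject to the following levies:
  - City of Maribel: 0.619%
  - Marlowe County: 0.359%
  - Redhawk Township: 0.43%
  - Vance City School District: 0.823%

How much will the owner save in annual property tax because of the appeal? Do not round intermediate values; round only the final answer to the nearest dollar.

$9,542

Old assessed value = $1,923,900 × 0.65 = $1,250,535
New assessed value = $1,265,926 × 0.65 = $822,851.9
Combined rate = 0.00619 + 0.00359 + 0.0043 + 0.00823 = 0.02231
Old tax = $1,250,535 × 0.02231 = $27,899.43585
New tax = $822,851.9 × 0.02231 = $18,357.825889
Reduction = $27,899.43585 − $18,357.825889 = $9,541.609961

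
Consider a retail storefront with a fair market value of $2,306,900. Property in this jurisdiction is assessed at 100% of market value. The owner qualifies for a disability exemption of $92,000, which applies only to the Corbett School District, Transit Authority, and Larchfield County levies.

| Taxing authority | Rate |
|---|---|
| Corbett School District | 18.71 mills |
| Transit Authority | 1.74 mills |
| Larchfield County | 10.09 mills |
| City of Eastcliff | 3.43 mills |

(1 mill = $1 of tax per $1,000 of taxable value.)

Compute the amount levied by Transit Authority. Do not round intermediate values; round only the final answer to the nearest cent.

Assessed value = $2,306,900 × 1 = $2,306,900
Transit Authority taxable value = $2,306,900 − $92,000 = $2,214,900
Transit Authority levy = $2,214,900 × 0.00174 = $3,853.926

$3,853.93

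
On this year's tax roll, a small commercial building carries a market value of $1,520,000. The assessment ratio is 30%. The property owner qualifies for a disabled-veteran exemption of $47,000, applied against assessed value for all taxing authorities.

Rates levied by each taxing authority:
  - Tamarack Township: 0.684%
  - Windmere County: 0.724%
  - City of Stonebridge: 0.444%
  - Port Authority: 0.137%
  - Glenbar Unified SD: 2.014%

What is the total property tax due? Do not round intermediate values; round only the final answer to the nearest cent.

$16,372.27

Assessed value = $1,520,000 × 0.3 = $456,000
Taxable value = $456,000 − $47,000 = $409,000
Tamarack Township: $409,000 × 0.00684 = $2,797.56
Windmere County: $409,000 × 0.00724 = $2,961.16
City of Stonebridge: $409,000 × 0.00444 = $1,815.96
Port Authority: $409,000 × 0.00137 = $560.33
Glenbar Unified SD: $409,000 × 0.02014 = $8,237.26
Total = $2,797.56 + $2,961.16 + $1,815.96 + $560.33 + $8,237.26 = $16,372.27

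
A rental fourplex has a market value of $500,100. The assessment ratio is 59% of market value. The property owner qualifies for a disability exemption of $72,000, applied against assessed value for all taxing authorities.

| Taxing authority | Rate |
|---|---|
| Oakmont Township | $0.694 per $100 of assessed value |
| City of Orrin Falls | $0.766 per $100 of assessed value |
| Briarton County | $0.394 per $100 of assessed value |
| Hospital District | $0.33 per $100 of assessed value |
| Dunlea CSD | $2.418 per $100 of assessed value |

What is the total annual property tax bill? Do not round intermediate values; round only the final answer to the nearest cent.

Assessed value = $500,100 × 0.59 = $295,059
Taxable value = $295,059 − $72,000 = $223,059
Oakmont Township: $223,059 × 0.00694 = $1,548.02946
City of Orrin Falls: $223,059 × 0.00766 = $1,708.63194
Briarton County: $223,059 × 0.00394 = $878.85246
Hospital District: $223,059 × 0.0033 = $736.0947
Dunlea CSD: $223,059 × 0.02418 = $5,393.56662
Total = $1,548.02946 + $1,708.63194 + $878.85246 + $736.0947 + $5,393.56662 = $10,265.17518

$10,265.18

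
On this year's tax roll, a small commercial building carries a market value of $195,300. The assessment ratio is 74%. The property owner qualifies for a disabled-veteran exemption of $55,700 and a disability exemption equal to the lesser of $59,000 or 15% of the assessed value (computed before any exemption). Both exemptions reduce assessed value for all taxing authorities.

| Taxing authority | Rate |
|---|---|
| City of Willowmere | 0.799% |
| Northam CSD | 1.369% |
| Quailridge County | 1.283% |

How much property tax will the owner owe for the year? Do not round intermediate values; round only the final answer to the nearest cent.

Assessed value = $195,300 × 0.74 = $144,522
Disability exemption = min($59,000, 15% × $144,522) = min($59,000, $21,678.3) = $21,678.3 (percentage binds)
Taxable value = $144,522 − $55,700 − $21,678.3 = $67,143.7
City of Willowmere: $67,143.7 × 0.00799 = $536.478163
Northam CSD: $67,143.7 × 0.01369 = $919.197253
Quailridge County: $67,143.7 × 0.01283 = $861.453671
Total = $2,317.129087

$2,317.13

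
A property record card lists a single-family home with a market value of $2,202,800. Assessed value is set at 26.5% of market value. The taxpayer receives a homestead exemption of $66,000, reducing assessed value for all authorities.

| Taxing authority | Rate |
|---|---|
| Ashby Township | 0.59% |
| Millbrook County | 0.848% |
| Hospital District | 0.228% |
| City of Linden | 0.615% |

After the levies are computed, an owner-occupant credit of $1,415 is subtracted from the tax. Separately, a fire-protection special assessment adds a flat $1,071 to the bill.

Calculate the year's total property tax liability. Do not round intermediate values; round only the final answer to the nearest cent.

$11,465.70

Assessed value = $2,202,800 × 0.265 = $583,742
Taxable value = $583,742 − $66,000 = $517,742
Ashby Township: $517,742 × 0.0059 = $3,054.6778
Millbrook County: $517,742 × 0.00848 = $4,390.45216
Hospital District: $517,742 × 0.00228 = $1,180.45176
City of Linden: $517,742 × 0.00615 = $3,184.1133
Levies subtotal = $11,809.69502
After credit = $11,809.69502 − $1,415 = $10,394.69502
Total = $10,394.69502 + $1,071 = $11,465.69502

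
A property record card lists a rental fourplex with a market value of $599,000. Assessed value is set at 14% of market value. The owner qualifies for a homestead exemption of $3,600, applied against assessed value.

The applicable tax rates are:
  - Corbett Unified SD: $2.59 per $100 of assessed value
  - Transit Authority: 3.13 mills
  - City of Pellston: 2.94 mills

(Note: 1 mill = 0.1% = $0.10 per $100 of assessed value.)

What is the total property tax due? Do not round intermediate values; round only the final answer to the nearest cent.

Assessed value = $599,000 × 0.14 = $83,860
Taxable value = $83,860 − $3,600 = $80,260
Corbett Unified SD: $80,260 × 0.0259 = $2,078.734
Transit Authority: $80,260 × 0.00313 = $251.2138
City of Pellston: $80,260 × 0.00294 = $235.9644
Total = $2,565.9122

$2,565.91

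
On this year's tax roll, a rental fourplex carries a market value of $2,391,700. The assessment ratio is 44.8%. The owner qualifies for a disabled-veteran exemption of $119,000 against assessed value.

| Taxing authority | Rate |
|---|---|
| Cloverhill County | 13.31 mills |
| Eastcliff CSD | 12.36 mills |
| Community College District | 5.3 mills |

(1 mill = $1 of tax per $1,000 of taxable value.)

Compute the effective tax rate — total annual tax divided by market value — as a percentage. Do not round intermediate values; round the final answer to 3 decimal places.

Assessed value = $2,391,700 × 0.448 = $1,071,481.6
Taxable value = $1,071,481.6 − $119,000 = $952,481.6
Cloverhill County: $952,481.6 × 0.01331 = $12,677.530096
Eastcliff CSD: $952,481.6 × 0.01236 = $11,772.672576
Community College District: $952,481.6 × 0.0053 = $5,048.15248
Total tax = $29,498.355152
Effective rate = $29,498.355152 ÷ $2,391,700 = 1.233% of market value

1.233%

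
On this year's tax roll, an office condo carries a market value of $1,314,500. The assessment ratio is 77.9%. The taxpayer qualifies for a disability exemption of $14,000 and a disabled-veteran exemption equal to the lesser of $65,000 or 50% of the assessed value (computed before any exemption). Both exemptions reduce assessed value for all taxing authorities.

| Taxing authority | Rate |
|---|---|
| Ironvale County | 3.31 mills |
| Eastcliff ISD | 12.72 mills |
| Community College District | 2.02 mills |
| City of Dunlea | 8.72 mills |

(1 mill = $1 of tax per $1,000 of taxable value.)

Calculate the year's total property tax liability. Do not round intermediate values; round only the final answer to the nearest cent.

$25,297.53

Assessed value = $1,314,500 × 0.779 = $1,023,995.5
Disabled-veteran exemption = min($65,000, 50% × $1,023,995.5) = min($65,000, $511,997.75) = $65,000 (dollar cap binds)
Taxable value = $1,023,995.5 − $14,000 − $65,000 = $944,995.5
Ironvale County: $944,995.5 × 0.00331 = $3,127.935105
Eastcliff ISD: $944,995.5 × 0.01272 = $12,020.34276
Community College District: $944,995.5 × 0.00202 = $1,908.89091
City of Dunlea: $944,995.5 × 0.00872 = $8,240.36076
Total = $25,297.529535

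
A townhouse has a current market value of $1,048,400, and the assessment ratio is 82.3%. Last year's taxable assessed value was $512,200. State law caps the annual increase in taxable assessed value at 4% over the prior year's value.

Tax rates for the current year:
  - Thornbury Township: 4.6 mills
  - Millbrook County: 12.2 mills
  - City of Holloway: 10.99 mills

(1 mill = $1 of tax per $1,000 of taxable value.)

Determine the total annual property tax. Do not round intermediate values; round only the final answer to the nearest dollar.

$14,803

Uncapped assessed value = $1,048,400 × 0.823 = $862,833.2
Cap limit = $512,200 × 1.04 = $532,688
Taxable assessed value = min($862,833.2, $532,688) = $532,688 (cap binds)
Thornbury Township: $532,688 × 0.0046 = $2,450.3648
Millbrook County: $532,688 × 0.0122 = $6,498.7936
City of Holloway: $532,688 × 0.01099 = $5,854.24112
Total = $14,803.39952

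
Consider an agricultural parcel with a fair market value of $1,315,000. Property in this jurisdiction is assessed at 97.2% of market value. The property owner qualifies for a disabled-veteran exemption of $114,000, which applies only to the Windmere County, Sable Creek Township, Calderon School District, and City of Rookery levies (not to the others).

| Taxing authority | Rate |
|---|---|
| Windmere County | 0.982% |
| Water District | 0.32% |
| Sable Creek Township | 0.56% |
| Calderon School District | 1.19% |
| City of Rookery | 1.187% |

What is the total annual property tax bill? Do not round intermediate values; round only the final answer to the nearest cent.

Assessed value = $1,315,000 × 0.972 = $1,278,180
Windmere County: ($1,278,180 − $114,000) × 0.00982 = $1,164,180 × 0.00982 = $11,432.2476
Water District: $1,278,180 × 0.0032 = $4,090.176
Sable Creek Township: ($1,278,180 − $114,000) × 0.0056 = $1,164,180 × 0.0056 = $6,519.408
Calderon School District: ($1,278,180 − $114,000) × 0.0119 = $1,164,180 × 0.0119 = $13,853.742
City of Rookery: ($1,278,180 − $114,000) × 0.01187 = $1,164,180 × 0.01187 = $13,818.8166
Total = $49,714.3902

$49,714.39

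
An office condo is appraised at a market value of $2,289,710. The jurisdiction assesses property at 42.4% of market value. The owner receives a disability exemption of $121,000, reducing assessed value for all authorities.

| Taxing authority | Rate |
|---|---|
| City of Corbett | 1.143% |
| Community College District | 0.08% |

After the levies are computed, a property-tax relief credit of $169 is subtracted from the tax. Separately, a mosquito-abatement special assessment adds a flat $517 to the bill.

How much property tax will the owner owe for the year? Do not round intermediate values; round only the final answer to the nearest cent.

Assessed value = $2,289,710 × 0.424 = $970,837.04
Taxable value = $970,837.04 − $121,000 = $849,837.04
City of Corbett: $849,837.04 × 0.01143 = $9,713.6373672
Community College District: $849,837.04 × 0.0008 = $679.869632
Levies subtotal = $10,393.5069992
After credit = $10,393.5069992 − $169 = $10,224.5069992
Total = $10,224.5069992 + $517 = $10,741.5069992

$10,741.51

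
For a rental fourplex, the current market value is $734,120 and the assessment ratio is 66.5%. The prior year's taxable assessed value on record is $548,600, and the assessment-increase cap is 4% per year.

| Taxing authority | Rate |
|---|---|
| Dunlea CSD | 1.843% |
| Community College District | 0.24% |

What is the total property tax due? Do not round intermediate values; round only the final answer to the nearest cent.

Uncapped assessed value = $734,120 × 0.665 = $488,189.8
Cap limit = $548,600 × 1.04 = $570,544
Taxable assessed value = min($488,189.8, $570,544) = $488,189.8 (cap does not bind)
Dunlea CSD: $488,189.8 × 0.01843 = $8,997.338014
Community College District: $488,189.8 × 0.0024 = $1,171.65552
Total = $10,168.993534

$10,168.99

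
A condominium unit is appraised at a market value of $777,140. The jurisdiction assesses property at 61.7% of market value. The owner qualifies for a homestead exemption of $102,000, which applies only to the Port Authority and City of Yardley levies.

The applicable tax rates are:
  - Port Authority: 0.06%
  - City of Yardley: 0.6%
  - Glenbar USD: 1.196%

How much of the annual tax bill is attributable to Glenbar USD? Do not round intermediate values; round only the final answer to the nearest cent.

$5,734.76

Assessed value = $777,140 × 0.617 = $479,495.38
Glenbar USD taxable value = $479,495.38 (exemption does not apply)
Glenbar USD levy = $479,495.38 × 0.01196 = $5,734.7647448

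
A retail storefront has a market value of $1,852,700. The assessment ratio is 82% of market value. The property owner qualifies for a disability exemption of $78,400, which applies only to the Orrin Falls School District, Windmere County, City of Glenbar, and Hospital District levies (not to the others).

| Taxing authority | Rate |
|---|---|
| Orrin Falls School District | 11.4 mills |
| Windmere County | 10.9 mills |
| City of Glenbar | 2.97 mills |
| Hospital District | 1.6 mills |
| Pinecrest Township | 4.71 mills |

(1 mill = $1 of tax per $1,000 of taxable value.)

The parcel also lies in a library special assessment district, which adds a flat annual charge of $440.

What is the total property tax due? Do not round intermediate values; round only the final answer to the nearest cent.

Assessed value = $1,852,700 × 0.82 = $1,519,214
Orrin Falls School District: ($1,519,214 − $78,400) × 0.0114 = $1,440,814 × 0.0114 = $16,425.2796
Windmere County: ($1,519,214 − $78,400) × 0.0109 = $1,440,814 × 0.0109 = $15,704.8726
City of Glenbar: ($1,519,214 − $78,400) × 0.00297 = $1,440,814 × 0.00297 = $4,279.21758
Hospital District: ($1,519,214 − $78,400) × 0.0016 = $1,440,814 × 0.0016 = $2,305.3024
Pinecrest Township: $1,519,214 × 0.00471 = $7,155.49794
Levies subtotal = $45,870.17012
Total = $45,870.17012 + $440 = $46,310.17012

$46,310.17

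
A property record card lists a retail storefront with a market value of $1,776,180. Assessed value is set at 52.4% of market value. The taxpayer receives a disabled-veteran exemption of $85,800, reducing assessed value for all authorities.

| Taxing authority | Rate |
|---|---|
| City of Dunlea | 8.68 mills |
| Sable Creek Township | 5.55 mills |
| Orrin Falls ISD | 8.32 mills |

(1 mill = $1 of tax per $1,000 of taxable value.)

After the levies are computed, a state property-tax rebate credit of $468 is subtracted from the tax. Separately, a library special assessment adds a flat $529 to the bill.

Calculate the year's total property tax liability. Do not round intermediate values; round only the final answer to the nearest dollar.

Assessed value = $1,776,180 × 0.524 = $930,718.32
Taxable value = $930,718.32 − $85,800 = $844,918.32
City of Dunlea: $844,918.32 × 0.00868 = $7,333.8910176
Sable Creek Township: $844,918.32 × 0.00555 = $4,689.296676
Orrin Falls ISD: $844,918.32 × 0.00832 = $7,029.7204224
Levies subtotal = $19,052.908116
After credit = $19,052.908116 − $468 = $18,584.908116
Total = $18,584.908116 + $529 = $19,113.908116

$19,114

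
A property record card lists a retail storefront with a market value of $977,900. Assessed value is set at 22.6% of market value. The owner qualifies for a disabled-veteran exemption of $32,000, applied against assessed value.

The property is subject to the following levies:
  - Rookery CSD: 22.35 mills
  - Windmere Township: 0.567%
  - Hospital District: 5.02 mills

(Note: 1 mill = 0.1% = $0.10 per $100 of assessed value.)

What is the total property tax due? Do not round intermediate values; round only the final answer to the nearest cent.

Assessed value = $977,900 × 0.226 = $221,005.4
Taxable value = $221,005.4 − $32,000 = $189,005.4
Rookery CSD: $189,005.4 × 0.02235 = $4,224.27069
Windmere Township: $189,005.4 × 0.00567 = $1,071.660618
Hospital District: $189,005.4 × 0.00502 = $948.807108
Total = $6,244.738416

$6,244.74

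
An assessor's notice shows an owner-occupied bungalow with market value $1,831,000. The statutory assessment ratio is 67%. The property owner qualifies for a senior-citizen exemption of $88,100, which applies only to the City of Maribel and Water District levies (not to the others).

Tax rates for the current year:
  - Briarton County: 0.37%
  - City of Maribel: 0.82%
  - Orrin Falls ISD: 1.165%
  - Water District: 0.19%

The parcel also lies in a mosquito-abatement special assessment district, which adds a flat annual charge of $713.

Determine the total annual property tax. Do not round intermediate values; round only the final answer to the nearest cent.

Assessed value = $1,831,000 × 0.67 = $1,226,770
Briarton County: $1,226,770 × 0.0037 = $4,539.049
City of Maribel: ($1,226,770 − $88,100) × 0.0082 = $1,138,670 × 0.0082 = $9,337.094
Orrin Falls ISD: $1,226,770 × 0.01165 = $14,291.8705
Water District: ($1,226,770 − $88,100) × 0.0019 = $1,138,670 × 0.0019 = $2,163.473
Levies subtotal = $30,331.4865
Total = $30,331.4865 + $713 = $31,044.4865

$31,044.49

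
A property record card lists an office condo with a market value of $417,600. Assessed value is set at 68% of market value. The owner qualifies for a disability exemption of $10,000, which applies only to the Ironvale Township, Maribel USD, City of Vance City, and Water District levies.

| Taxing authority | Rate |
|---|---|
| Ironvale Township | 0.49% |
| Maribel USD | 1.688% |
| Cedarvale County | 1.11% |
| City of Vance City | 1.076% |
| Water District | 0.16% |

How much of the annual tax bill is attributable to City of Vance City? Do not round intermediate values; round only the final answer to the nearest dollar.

$2,948

Assessed value = $417,600 × 0.68 = $283,968
City of Vance City taxable value = $283,968 − $10,000 = $273,968
City of Vance City levy = $273,968 × 0.01076 = $2,947.89568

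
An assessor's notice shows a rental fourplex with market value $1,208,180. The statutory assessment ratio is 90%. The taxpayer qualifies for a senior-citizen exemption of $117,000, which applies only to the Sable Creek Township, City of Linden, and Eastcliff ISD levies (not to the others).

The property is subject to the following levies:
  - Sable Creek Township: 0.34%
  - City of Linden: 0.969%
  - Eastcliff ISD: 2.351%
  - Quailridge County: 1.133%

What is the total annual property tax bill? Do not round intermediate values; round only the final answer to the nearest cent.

Assessed value = $1,208,180 × 0.9 = $1,087,362
Sable Creek Township: ($1,087,362 − $117,000) × 0.0034 = $970,362 × 0.0034 = $3,299.2308
City of Linden: ($1,087,362 − $117,000) × 0.00969 = $970,362 × 0.00969 = $9,402.80778
Eastcliff ISD: ($1,087,362 − $117,000) × 0.02351 = $970,362 × 0.02351 = $22,813.21062
Quailridge County: $1,087,362 × 0.01133 = $12,319.81146
Total = $47,835.06066

$47,835.06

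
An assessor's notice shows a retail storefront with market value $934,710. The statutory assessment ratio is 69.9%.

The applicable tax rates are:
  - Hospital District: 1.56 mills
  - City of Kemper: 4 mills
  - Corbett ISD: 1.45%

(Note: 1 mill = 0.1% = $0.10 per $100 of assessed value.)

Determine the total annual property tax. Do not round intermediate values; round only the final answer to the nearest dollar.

Assessed value = $934,710 × 0.699 = $653,362.29
Hospital District: $653,362.29 × 0.00156 = $1,019.2451724
City of Kemper: $653,362.29 × 0.004 = $2,613.44916
Corbett ISD: $653,362.29 × 0.0145 = $9,473.753205
Total = $13,106.4475374

$13,106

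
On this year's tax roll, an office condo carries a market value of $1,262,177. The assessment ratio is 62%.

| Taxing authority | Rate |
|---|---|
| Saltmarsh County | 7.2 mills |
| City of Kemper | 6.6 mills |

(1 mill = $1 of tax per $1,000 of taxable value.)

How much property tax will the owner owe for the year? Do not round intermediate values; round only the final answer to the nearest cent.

Assessed value = $1,262,177 × 0.62 = $782,549.74
Saltmarsh County: $782,549.74 × 0.0072 = $5,634.358128
City of Kemper: $782,549.74 × 0.0066 = $5,164.828284
Total = $5,634.358128 + $5,164.828284 = $10,799.186412

$10,799.19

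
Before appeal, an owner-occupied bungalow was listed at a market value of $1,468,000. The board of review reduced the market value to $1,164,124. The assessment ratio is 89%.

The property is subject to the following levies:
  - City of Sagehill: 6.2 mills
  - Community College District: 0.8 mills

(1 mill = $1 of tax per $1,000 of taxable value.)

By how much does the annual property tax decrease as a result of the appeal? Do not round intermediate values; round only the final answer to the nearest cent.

$1,893.15

Old assessed value = $1,468,000 × 0.89 = $1,306,520
New assessed value = $1,164,124 × 0.89 = $1,036,070.36
Combined rate = 0.0062 + 0.0008 = 0.007
Old tax = $1,306,520 × 0.007 = $9,145.64
New tax = $1,036,070.36 × 0.007 = $7,252.49252
Reduction = $9,145.64 − $7,252.49252 = $1,893.14748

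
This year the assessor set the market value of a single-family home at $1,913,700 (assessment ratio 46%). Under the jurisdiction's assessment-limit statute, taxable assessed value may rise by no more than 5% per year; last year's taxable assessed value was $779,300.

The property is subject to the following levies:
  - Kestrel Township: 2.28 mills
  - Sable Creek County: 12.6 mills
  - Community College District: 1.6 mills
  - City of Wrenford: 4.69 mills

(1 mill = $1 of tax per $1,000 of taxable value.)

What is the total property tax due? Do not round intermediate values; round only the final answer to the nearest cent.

$17,322.67

Uncapped assessed value = $1,913,700 × 0.46 = $880,302
Cap limit = $779,300 × 1.05 = $818,265
Taxable assessed value = min($880,302, $818,265) = $818,265 (cap binds)
Kestrel Township: $818,265 × 0.00228 = $1,865.6442
Sable Creek County: $818,265 × 0.0126 = $10,310.139
Community College District: $818,265 × 0.0016 = $1,309.224
City of Wrenford: $818,265 × 0.00469 = $3,837.66285
Total = $17,322.67005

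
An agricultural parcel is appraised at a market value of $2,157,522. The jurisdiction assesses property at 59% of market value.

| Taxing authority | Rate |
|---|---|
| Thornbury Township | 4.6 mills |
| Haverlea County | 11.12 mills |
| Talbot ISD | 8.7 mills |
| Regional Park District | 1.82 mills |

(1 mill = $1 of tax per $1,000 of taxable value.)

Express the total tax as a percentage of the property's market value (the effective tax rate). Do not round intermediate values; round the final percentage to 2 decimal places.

Assessed value = $2,157,522 × 0.59 = $1,272,937.98
Thornbury Township: $1,272,937.98 × 0.0046 = $5,855.514708
Haverlea County: $1,272,937.98 × 0.01112 = $14,155.0703376
Talbot ISD: $1,272,937.98 × 0.0087 = $11,074.560426
Regional Park District: $1,272,937.98 × 0.00182 = $2,316.7471236
Total tax = $33,401.8925952
Effective rate = $33,401.8925952 ÷ $2,157,522 = 1.55% of market value

1.55%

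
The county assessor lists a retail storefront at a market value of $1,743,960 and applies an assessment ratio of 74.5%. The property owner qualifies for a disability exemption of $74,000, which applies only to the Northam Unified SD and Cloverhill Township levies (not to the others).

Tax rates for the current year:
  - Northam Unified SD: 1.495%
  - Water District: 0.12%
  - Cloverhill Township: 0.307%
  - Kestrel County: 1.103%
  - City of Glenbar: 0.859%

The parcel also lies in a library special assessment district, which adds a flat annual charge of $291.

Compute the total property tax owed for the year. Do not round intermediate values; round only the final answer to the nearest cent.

$49,420.40

Assessed value = $1,743,960 × 0.745 = $1,299,250.2
Northam Unified SD: ($1,299,250.2 − $74,000) × 0.01495 = $1,225,250.2 × 0.01495 = $18,317.49049
Water District: $1,299,250.2 × 0.0012 = $1,559.10024
Cloverhill Township: ($1,299,250.2 − $74,000) × 0.00307 = $1,225,250.2 × 0.00307 = $3,761.518114
Kestrel County: $1,299,250.2 × 0.01103 = $14,330.729706
City of Glenbar: $1,299,250.2 × 0.00859 = $11,160.559218
Levies subtotal = $49,129.397768
Total = $49,129.397768 + $291 = $49,420.397768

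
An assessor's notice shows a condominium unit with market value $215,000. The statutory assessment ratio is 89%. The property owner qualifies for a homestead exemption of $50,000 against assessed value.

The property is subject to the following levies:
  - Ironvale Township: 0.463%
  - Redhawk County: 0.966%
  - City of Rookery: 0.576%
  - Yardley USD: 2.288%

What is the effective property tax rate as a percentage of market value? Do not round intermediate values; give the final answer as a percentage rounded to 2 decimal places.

Assessed value = $215,000 × 0.89 = $191,350
Taxable value = $191,350 − $50,000 = $141,350
Ironvale Township: $141,350 × 0.00463 = $654.4505
Redhawk County: $141,350 × 0.00966 = $1,365.441
City of Rookery: $141,350 × 0.00576 = $814.176
Yardley USD: $141,350 × 0.02288 = $3,234.088
Total tax = $6,068.1555
Effective rate = $6,068.1555 ÷ $215,000 = 2.82% of market value

2.82%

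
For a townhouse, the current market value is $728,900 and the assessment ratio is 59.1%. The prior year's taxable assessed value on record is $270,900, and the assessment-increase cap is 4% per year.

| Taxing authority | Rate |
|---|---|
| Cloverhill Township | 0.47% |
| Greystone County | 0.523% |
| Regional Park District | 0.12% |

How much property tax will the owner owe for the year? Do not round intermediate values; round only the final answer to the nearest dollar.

$3,136

Uncapped assessed value = $728,900 × 0.591 = $430,779.9
Cap limit = $270,900 × 1.04 = $281,736
Taxable assessed value = min($430,779.9, $281,736) = $281,736 (cap binds)
Cloverhill Township: $281,736 × 0.0047 = $1,324.1592
Greystone County: $281,736 × 0.00523 = $1,473.47928
Regional Park District: $281,736 × 0.0012 = $338.0832
Total = $3,135.72168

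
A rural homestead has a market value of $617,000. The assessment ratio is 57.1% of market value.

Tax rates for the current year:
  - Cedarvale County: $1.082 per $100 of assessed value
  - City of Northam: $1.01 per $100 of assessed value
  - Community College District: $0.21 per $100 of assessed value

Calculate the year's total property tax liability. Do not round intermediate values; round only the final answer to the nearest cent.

Assessed value = $617,000 × 0.571 = $352,307
Cedarvale County: $352,307 × 0.01082 = $3,811.96174
City of Northam: $352,307 × 0.0101 = $3,558.3007
Community College District: $352,307 × 0.0021 = $739.8447
Total = $3,811.96174 + $3,558.3007 + $739.8447 = $8,110.10714

$8,110.11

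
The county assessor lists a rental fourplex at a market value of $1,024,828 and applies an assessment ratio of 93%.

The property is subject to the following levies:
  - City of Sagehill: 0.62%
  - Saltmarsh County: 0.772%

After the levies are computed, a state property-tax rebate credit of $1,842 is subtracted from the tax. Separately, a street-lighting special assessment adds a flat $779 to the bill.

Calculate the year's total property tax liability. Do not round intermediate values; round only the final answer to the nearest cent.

$12,204.01

Assessed value = $1,024,828 × 0.93 = $953,090.04
City of Sagehill: $953,090.04 × 0.0062 = $5,909.158248
Saltmarsh County: $953,090.04 × 0.00772 = $7,357.8551088
Levies subtotal = $13,267.0133568
After credit = $13,267.0133568 − $1,842 = $11,425.0133568
Total = $11,425.0133568 + $779 = $12,204.0133568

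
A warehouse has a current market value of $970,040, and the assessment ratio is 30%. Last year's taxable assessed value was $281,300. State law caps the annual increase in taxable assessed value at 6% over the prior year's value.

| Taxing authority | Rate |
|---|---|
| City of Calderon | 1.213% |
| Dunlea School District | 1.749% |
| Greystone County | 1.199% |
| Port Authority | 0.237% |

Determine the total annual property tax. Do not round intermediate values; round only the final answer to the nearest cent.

Uncapped assessed value = $970,040 × 0.3 = $291,012
Cap limit = $281,300 × 1.06 = $298,178
Taxable assessed value = min($291,012, $298,178) = $291,012 (cap does not bind)
City of Calderon: $291,012 × 0.01213 = $3,529.97556
Dunlea School District: $291,012 × 0.01749 = $5,089.79988
Greystone County: $291,012 × 0.01199 = $3,489.23388
Port Authority: $291,012 × 0.00237 = $689.69844
Total = $12,798.70776

$12,798.71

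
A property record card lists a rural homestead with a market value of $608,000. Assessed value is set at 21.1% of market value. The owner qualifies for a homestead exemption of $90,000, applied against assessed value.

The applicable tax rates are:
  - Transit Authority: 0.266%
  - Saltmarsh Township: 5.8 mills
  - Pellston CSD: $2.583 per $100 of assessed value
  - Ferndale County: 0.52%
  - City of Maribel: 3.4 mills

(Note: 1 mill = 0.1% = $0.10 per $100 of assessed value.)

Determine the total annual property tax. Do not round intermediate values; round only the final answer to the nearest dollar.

$1,642

Assessed value = $608,000 × 0.211 = $128,288
Taxable value = $128,288 − $90,000 = $38,288
Transit Authority: $38,288 × 0.00266 = $101.84608
Saltmarsh Township: $38,288 × 0.0058 = $222.0704
Pellston CSD: $38,288 × 0.02583 = $988.97904
Ferndale County: $38,288 × 0.0052 = $199.0976
City of Maribel: $38,288 × 0.0034 = $130.1792
Total = $1,642.17232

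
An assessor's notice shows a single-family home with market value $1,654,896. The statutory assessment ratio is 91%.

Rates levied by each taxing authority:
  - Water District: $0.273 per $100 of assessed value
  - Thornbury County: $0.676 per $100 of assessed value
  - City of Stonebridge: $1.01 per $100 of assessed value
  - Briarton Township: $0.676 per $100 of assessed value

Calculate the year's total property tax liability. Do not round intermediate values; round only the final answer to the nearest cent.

$39,681.92

Assessed value = $1,654,896 × 0.91 = $1,505,955.36
Water District: $1,505,955.36 × 0.00273 = $4,111.2581328
Thornbury County: $1,505,955.36 × 0.00676 = $10,180.2582336
City of Stonebridge: $1,505,955.36 × 0.0101 = $15,210.149136
Briarton Township: $1,505,955.36 × 0.00676 = $10,180.2582336
Total = $4,111.2581328 + $10,180.2582336 + $15,210.149136 + $10,180.2582336 = $39,681.923736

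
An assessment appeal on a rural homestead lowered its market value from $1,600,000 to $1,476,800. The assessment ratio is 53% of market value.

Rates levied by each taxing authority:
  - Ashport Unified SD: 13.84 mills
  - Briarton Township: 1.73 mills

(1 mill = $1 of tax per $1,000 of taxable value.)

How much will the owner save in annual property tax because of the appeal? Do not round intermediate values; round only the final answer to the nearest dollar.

$1,017

Old assessed value = $1,600,000 × 0.53 = $848,000
New assessed value = $1,476,800 × 0.53 = $782,704
Combined rate = 0.01384 + 0.00173 = 0.01557
Old tax = $848,000 × 0.01557 = $13,203.36
New tax = $782,704 × 0.01557 = $12,186.70128
Reduction = $13,203.36 − $12,186.70128 = $1,016.65872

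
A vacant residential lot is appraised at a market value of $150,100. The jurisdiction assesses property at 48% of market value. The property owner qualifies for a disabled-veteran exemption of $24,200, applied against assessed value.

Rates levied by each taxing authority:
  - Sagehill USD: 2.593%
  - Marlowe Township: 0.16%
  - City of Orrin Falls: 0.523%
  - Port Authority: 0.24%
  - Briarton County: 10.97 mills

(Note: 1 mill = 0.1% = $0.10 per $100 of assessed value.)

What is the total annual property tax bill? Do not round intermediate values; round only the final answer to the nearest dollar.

Assessed value = $150,100 × 0.48 = $72,048
Taxable value = $72,048 − $24,200 = $47,848
Sagehill USD: $47,848 × 0.02593 = $1,240.69864
Marlowe Township: $47,848 × 0.0016 = $76.5568
City of Orrin Falls: $47,848 × 0.00523 = $250.24504
Port Authority: $47,848 × 0.0024 = $114.8352
Briarton County: $47,848 × 0.01097 = $524.89256
Total = $2,207.22824

$2,207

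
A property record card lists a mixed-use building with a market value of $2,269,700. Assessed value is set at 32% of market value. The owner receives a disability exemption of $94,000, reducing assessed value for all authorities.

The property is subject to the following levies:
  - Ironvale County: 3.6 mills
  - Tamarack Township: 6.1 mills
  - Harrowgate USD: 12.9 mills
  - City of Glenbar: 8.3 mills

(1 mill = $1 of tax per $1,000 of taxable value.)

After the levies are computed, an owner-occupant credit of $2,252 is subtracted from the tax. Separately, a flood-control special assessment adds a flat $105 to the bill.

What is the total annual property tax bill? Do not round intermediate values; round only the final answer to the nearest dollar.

$17,391

Assessed value = $2,269,700 × 0.32 = $726,304
Taxable value = $726,304 − $94,000 = $632,304
Ironvale County: $632,304 × 0.0036 = $2,276.2944
Tamarack Township: $632,304 × 0.0061 = $3,857.0544
Harrowgate USD: $632,304 × 0.0129 = $8,156.7216
City of Glenbar: $632,304 × 0.0083 = $5,248.1232
Levies subtotal = $19,538.1936
After credit = $19,538.1936 − $2,252 = $17,286.1936
Total = $17,286.1936 + $105 = $17,391.1936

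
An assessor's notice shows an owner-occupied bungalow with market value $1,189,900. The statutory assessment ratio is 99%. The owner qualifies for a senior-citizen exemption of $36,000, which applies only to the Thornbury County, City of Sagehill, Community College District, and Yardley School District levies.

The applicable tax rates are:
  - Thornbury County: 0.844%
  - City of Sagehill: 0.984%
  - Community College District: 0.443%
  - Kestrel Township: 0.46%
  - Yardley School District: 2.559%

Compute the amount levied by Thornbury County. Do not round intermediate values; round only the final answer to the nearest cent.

Assessed value = $1,189,900 × 0.99 = $1,178,001
Thornbury County taxable value = $1,178,001 − $36,000 = $1,142,001
Thornbury County levy = $1,142,001 × 0.00844 = $9,638.48844

$9,638.49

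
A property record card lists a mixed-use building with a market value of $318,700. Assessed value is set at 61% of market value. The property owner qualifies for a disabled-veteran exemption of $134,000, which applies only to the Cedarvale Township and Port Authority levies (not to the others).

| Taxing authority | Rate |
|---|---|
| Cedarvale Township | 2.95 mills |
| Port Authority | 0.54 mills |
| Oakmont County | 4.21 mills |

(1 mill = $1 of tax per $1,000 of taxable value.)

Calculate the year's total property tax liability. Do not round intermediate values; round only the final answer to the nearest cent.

$1,029.27

Assessed value = $318,700 × 0.61 = $194,407
Cedarvale Township: ($194,407 − $134,000) × 0.00295 = $60,407 × 0.00295 = $178.20065
Port Authority: ($194,407 − $134,000) × 0.00054 = $60,407 × 0.00054 = $32.61978
Oakmont County: $194,407 × 0.00421 = $818.45347
Total = $1,029.2739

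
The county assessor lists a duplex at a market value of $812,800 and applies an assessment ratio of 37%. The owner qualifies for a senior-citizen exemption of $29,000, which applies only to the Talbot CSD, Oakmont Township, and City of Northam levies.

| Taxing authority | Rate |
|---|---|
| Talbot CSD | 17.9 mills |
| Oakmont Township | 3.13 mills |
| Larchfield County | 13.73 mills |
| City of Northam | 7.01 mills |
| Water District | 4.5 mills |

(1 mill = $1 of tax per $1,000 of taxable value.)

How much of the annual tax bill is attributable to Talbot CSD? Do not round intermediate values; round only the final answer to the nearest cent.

Assessed value = $812,800 × 0.37 = $300,736
Talbot CSD taxable value = $300,736 − $29,000 = $271,736
Talbot CSD levy = $271,736 × 0.0179 = $4,864.0744

$4,864.07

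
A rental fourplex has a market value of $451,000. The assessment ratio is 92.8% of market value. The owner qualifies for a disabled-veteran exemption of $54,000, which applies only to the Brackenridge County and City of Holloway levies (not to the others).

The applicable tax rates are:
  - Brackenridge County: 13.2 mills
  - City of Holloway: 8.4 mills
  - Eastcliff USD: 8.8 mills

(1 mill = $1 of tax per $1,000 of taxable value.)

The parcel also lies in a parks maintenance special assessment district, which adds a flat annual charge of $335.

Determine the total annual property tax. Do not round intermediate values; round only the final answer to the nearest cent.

$11,891.85

Assessed value = $451,000 × 0.928 = $418,528
Brackenridge County: ($418,528 − $54,000) × 0.0132 = $364,528 × 0.0132 = $4,811.7696
City of Holloway: ($418,528 − $54,000) × 0.0084 = $364,528 × 0.0084 = $3,062.0352
Eastcliff USD: $418,528 × 0.0088 = $3,683.0464
Levies subtotal = $11,556.8512
Total = $11,556.8512 + $335 = $11,891.8512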